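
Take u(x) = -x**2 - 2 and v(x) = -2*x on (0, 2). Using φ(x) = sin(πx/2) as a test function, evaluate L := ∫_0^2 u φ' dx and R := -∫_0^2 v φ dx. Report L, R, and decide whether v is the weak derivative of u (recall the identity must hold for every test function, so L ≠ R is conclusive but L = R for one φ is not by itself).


LHS = 8/π, RHS = 8/π. Yes, v = u' weakly.

u(x) = -x**2 - 2, classical derivative u'(x) = -2*x.
φ(x) = sin(πx/2), so φ'(x) = π*cos(π*x/2)/2.
Note φ(0) = φ(2) = 0, so the boundary term u·φ vanishes.
LHS = ∫_0^2 u(x) φ'(x) dx = ∫_0^2 (-π*x^2*cos(π*x/2)/2 - π*cos(π*x/2)) dx. Term by term:
  ∫_0^2 -π*cos(π*x/2) dx = 0;  ∫_0^2 -π*x^2*cos(π*x/2)/2 dx = 8/π.
Sum: 0 + 8/π = 8/π.
So LHS = 8/π.
∫_0^2 v(x) φ(x) dx = ∫_0^2 (-2*x*sin(π*x/2)) dx. Term by term:
  ∫_0^2 -2*x*sin(π*x/2) dx = -8/π.
So RHS = -∫_0^2 v(x) φ(x) dx = 8/π.
LHS = RHS, so the identity holds for this test φ.
Moreover u is smooth here and v(x) = u'(x) = -2*x pointwise, so the identity holds for every test function. Hence v is the weak derivative of u.


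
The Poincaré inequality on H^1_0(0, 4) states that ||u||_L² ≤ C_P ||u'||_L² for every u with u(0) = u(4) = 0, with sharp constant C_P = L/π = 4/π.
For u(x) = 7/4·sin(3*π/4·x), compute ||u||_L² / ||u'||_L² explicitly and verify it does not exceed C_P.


||u||_L² / ||u'||_L² = 4/(3*π) < C_P = 4/π.

u(x) = 7/4·sin(3*π/4·x), so u'(x) = 21*π*cos(3*π*x/4)/16.
Writing u(x) = A·sin(kπx/L) with A = 7/4 and k = 3, use ∫_0^L sin²(kπx/L) dx = L/2 and ∫_0^L cos²(kπx/L) dx = L/2.
u² = 49/16·sin²(3*π/4·x) and (u')² = 441*π^2/256·cos²(3*π/4·x), and each of sin², cos² integrates to L/2 = 2 over (0, 4).
∫_0^4 u² dx = 49/8, so ||u||_L² = 7*sqrt(2)/4.
∫_0^4 (u')² dx = 441*π^2/128, so ||u'||_L² = 21*sqrt(2)*π/16.
Ratio ||u||_L² / ||u'||_L² = 4/(3*π).
Sharp Poincaré constant on H^1_0(0, 4) is C_P = L/π = 4/π, achieved by sin(π/4·x).
This is the k = 3 harmonic; the ratio L/(kπ) is strictly less than C_P = L/π, consistent with the sharp inequality ||u||_L² ≤ C_P ||u'||_L².


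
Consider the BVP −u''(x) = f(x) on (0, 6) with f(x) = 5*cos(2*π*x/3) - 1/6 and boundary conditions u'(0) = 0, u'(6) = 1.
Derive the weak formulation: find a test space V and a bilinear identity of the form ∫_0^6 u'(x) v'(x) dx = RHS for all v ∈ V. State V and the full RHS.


V = H^1(0, 6) (v unrestricted at boundary; u is determined up to an additive constant); weak form: ∫_0^6 u'v' dx = ∫_0^6 (5*cos(2*π*x/3) - 1/6) v dx + v(6) for all v ∈ V.

Multiply both sides by a test function v and integrate from 0 to 6:
  ∫_0^6 −u''(x) v(x) dx = ∫_0^6 f(x) v(x) dx.
Integrate the LHS by parts once:
  ∫_0^6 −u'' v dx = −[u'(x) v(x)]_0^6 + ∫_0^6 u'(x) v'(x) dx.
Thus ∫_0^6 u'(x) v'(x) dx = ∫_0^6 f(x) v(x) dx + [u'(x) v(x)]_0^6.
Choose V so that boundary terms are either known or forced to vanish.
u has inhomogeneous Neumann u'(0) = 0, u'(6) = 1. [u' v]_0^6 = (1)·v(6) − (0)·v(0) = v(6). Take V = H^1(0, 6); boundary term becomes part of RHS.
Weak formulation: find u (satisfying any essential BC) such that ∫_0^6 u'(x) v'(x) dx = ∫_0^6 f v dx + v(6) for all v ∈ V (Neumann data are natural BCs: they enter the RHS as boundary terms).
Substituting f(x) = 5*cos(2*π*x/3) - 1/6, the right-hand side is ∫_0^6 (5*cos(2*π*x/3) - 1/6) v dx + v(6).
Compatibility check (pure Neumann): taking v ≡ 1 ∈ V gives 0 = ∫_0^6 f dx + (1) − (0), i.e. ∫_0^6 f dx must equal u'(0) − u'(6) = -1. Indeed ∫_0^6 (5*cos(2*π*x/3) - 1/6) dx = -1, so the data are compatible. The solution is then unique only up to an additive constant (fix it e.g. by requiring ∫_0^6 u dx = 0).


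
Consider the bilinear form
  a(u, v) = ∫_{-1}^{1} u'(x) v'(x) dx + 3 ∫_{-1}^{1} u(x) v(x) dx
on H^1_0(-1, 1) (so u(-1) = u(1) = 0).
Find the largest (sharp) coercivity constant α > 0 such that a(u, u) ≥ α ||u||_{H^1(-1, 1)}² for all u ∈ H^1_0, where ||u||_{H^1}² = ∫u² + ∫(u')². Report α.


α = 1

Coercivity of a(·,·) on H^1_0(-1, 1) means a(u, u) ≥ α ||u||_{H^1}² for every u ∈ H^1_0.
The interval has length L = 2, and Poincaré/coercivity depend only on L. Here a(u, u) = ∫(u')² + (3)·∫u².
Here c = 3 ≥ 1, so a(u,u) = ∫(u')² + c∫u² ≥ ∫(u')² + ∫u² = ||u||_{H^1}², i.e. α = 1 works. No larger α is possible: a(u,u) ≥ α||u||_{H^1}² means (1−α)∫(u')² ≥ (α−c)∫u², and for the modes u_n = sin(nπ(x−x₀)/L) (x₀ the left endpoint) one has ∫u_n²/∫(u_n')² = (L/(nπ))² → 0, so a(u_n,u_n)/||u_n||_{H^1}² → 1. Hence the optimal constant is α = 1.
Therefore α = 1.


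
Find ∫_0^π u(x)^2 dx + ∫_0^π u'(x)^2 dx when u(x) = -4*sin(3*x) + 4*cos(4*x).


||u||_{H^1(0,π)}^2 = 3264/7 + 216*π

u'(x) = -16*sin(4*x) - 12*cos(3*x).
Expand u² and (u')² and integrate term by term on (0, π), using: for integers n ≥ 1, ∫_0^π sin²(nx) dx = ∫_0^π cos²(nx) dx = π/2; for n ≠ n', ∫_0^π sin(nx)sin(n'x) dx = ∫_0^π cos(nx)cos(n'x) dx = 0; and by product-to-sum, ∫_0^π sin(nx)cos(n'x) dx = ½∫_0^π [sin((n+n')x) + sin((n−n')x)] dx, which is 0 when n+n' is even and 2n/(n²−n'²) when n+n' is odd (it need not vanish on (0, π)).
  u² squared terms: (-4)²·∫sin(3x)² dx = 16·π/2 = 8*π;  (4)²·∫cos(4x)² dx = 16·π/2 = 8*π.
  u² cross terms: 2·(-4)·(4)·∫sin(3x)·cos(4x) dx = -32·(-6/7) = 192/7.
  So ∫_0^π u² dx = 8*π + 8*π + 192/7 = 192/7 + 16*π.
  (u')² squared terms: (-16)²·∫sin(4x)² dx = 256·π/2 = 128*π;  (-12)²·∫cos(3x)² dx = 144·π/2 = 72*π.
  (u')² cross terms: 2·(-16)·(-12)·∫sin(4x)·cos(3x) dx = 384·(8/7) = 3072/7.
  So ∫_0^π (u')² dx = 128*π + 72*π + 3072/7 = 3072/7 + 200*π.
||u||_{H^1}^2 = (192/7 + 16*π) + (3072/7 + 200*π) = 3264/7 + 216*π.


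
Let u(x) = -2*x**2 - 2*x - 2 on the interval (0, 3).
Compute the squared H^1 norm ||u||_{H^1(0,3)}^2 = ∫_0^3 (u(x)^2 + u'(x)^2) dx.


||u||_{H^1}^2 = 3702/5

The H^1 norm (squared) on an interval (0, L) is
  ||u||_{H^1}^2 = ∫_0^L u(x)^2 dx + ∫_0^L u'(x)^2 dx.
Compute u'(x) = -4*x - 2.
Then u(x)^2 = 4*x**4 + 8*x**3 + 12*x**2 + 8*x + 4 and u'(x)^2 = 16*x**2 + 16*x + 4.
Integrate each monomial from 0 to 3 using ∫_0^3 c·x^n dx = c·3^(n+1)/(n+1):
  ∫_0^3 u(x)^2 dx = ∫_0^3 (4*x^4 + 8*x^3 + 12*x^2 + 8*x + 4) dx. Term by term:
    ∫_0^3 4*x^4 dx = 972/5;  ∫_0^3 8*x^3 dx = 162;  ∫_0^3 12*x^2 dx = 108;
    ∫_0^3 8*x dx = 36;  ∫_0^3 4 dx = 12.
  Sum: 972/5 + 162 + 108 + 36 + 12 = 2562/5.
  ∫_0^3 u'(x)^2 dx = ∫_0^3 (16*x^2 + 16*x + 4) dx. Term by term:
    ∫_0^3 16*x^2 dx = 144;  ∫_0^3 16*x dx = 72;  ∫_0^3 4 dx = 12.
  Sum: 144 + 72 + 12 = 228.
Adding: ||u||_{H^1}^2 = 2562/5 + 228 = 3702/5.


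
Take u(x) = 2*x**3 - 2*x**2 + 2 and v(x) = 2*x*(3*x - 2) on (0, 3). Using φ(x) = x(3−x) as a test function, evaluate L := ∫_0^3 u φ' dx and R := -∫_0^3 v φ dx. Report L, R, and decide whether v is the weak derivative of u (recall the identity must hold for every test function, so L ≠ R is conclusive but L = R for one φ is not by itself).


LHS = -459/10, RHS = -459/10. Yes, v = u' weakly.

u(x) = 2*x**3 - 2*x**2 + 2, classical derivative u'(x) = 6*x**2 - 4*x.
φ(x) = x(3−x), so φ'(x) = 3 - 2*x.
Note φ(0) = φ(3) = 0, so the boundary term u·φ vanishes.
LHS = ∫_0^3 u(x) φ'(x) dx = ∫_0^3 (-4*x^4 + 10*x^3 - 6*x^2 - 4*x + 6) dx. Term by term:
  ∫_0^3 -4*x^4 dx = -972/5;  ∫_0^3 10*x^3 dx = 405/2;  ∫_0^3 -6*x^2 dx = -54;
  ∫_0^3 -4*x dx = -18;  ∫_0^3 6 dx = 18.
Sum: -972/5 + 405/2 − 54 − 18 + 18 = -459/10.
So LHS = -459/10.
∫_0^3 v(x) φ(x) dx = ∫_0^3 (-6*x^4 + 22*x^3 - 12*x^2) dx. Term by term:
  ∫_0^3 -6*x^4 dx = -1458/5;  ∫_0^3 22*x^3 dx = 891/2;  ∫_0^3 -12*x^2 dx = -108.
Sum: -1458/5 + 891/2 − 108 = 459/10.
So RHS = -∫_0^3 v(x) φ(x) dx = -459/10.
LHS = RHS, so the identity holds for this test φ.
Moreover u is smooth here and v(x) = u'(x) = 6*x**2 - 4*x pointwise, so the identity holds for every test function. Hence v is the weak derivative of u.


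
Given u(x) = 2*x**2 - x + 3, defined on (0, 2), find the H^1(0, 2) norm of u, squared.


||u||_{H^1}^2 = 1184/15

The H^1 norm (squared) on an interval (0, L) is
  ||u||_{H^1}^2 = ∫_0^L u(x)^2 dx + ∫_0^L u'(x)^2 dx.
Compute u'(x) = 4*x - 1.
Then u(x)^2 = 4*x**4 - 4*x**3 + 13*x**2 - 6*x + 9 and u'(x)^2 = 16*x**2 - 8*x + 1.
Integrate each monomial from 0 to 2 using ∫_0^2 c·x^n dx = c·2^(n+1)/(n+1):
  ∫_0^2 u(x)^2 dx = ∫_0^2 (4*x^4 - 4*x^3 + 13*x^2 - 6*x + 9) dx. Term by term:
    ∫_0^2 4*x^4 dx = 128/5;  ∫_0^2 -4*x^3 dx = -16;  ∫_0^2 13*x^2 dx = 104/3;
    ∫_0^2 -6*x dx = -12;  ∫_0^2 9 dx = 18.
  Sum: 128/5 − 16 + 104/3 − 12 + 18 = 754/15.
  ∫_0^2 u'(x)^2 dx = ∫_0^2 (16*x^2 - 8*x + 1) dx. Term by term:
    ∫_0^2 16*x^2 dx = 128/3;  ∫_0^2 -8*x dx = -16;  ∫_0^2 1 dx = 2.
  Sum: 128/3 − 16 + 2 = 86/3.
Adding: ||u||_{H^1}^2 = 754/15 + 86/3 = 1184/15.


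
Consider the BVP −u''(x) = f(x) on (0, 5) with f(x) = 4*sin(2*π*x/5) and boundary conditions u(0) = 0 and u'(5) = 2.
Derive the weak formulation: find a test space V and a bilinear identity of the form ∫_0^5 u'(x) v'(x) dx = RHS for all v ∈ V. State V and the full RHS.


V = {v ∈ H^1(0, 5) : v(0) = 0} (test functions vanish at x = 0 where u is specified); weak form: ∫_0^5 u'v' dx = ∫_0^5 (4*sin(2*π*x/5)) v dx + 2·v(5) for all v ∈ V.

Multiply both sides by a test function v and integrate from 0 to 5:
  ∫_0^5 −u''(x) v(x) dx = ∫_0^5 f(x) v(x) dx.
Integrate the LHS by parts once:
  ∫_0^5 −u'' v dx = −[u'(x) v(x)]_0^5 + ∫_0^5 u'(x) v'(x) dx.
Thus ∫_0^5 u'(x) v'(x) dx = ∫_0^5 f(x) v(x) dx + [u'(x) v(x)]_0^5.
Choose V so that boundary terms are either known or forced to vanish.
Mixed BC: u(0) = 0 (Dirichlet) and u'(5) = 2 (Neumann). Define V = {v ∈ H^1(0, 5) : v(0) = 0}. Then [u' v]_0^5 = u'(5)·v(5) − u'(0)·0 = 2·v(5).
Weak formulation: find u (satisfying any essential BC) such that ∫_0^5 u'(x) v'(x) dx = ∫_0^5 f v dx + 2·v(5) for all v ∈ V (Dirichlet at 0 absorbed into V; Neumann datum at x = 5 contributes the boundary term).
Substituting f(x) = 4*sin(2*π*x/5), the right-hand side is ∫_0^5 (4*sin(2*π*x/5)) v dx + 2·v(5).


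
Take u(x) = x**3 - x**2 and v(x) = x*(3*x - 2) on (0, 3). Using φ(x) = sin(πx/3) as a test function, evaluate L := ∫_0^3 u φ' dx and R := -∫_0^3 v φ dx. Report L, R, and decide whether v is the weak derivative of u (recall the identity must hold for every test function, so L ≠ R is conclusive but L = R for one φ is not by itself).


LHS = -63/π + 324/π^3, RHS = -63/π + 324/π^3. Yes, v = u' weakly.

u(x) = x**3 - x**2, classical derivative u'(x) = 3*x**2 - 2*x.
φ(x) = sin(πx/3), so φ'(x) = π*cos(π*x/3)/3.
Note φ(0) = φ(3) = 0, so the boundary term u·φ vanishes.
LHS = ∫_0^3 u(x) φ'(x) dx = ∫_0^3 (π*x^3*cos(π*x/3)/3 - π*x^2*cos(π*x/3)/3) dx. Term by term:
  ∫_0^3 -π*x^2*cos(π*x/3)/3 dx = 18/π;  ∫_0^3 π*x^3*cos(π*x/3)/3 dx = -81/π + 324/π^3.
Sum: 18/π + -81/π + 324/π^3 = -63/π + 324/π^3.
So LHS = -63/π + 324/π^3.
∫_0^3 v(x) φ(x) dx = ∫_0^3 (3*x^2*sin(π*x/3) - 2*x*sin(π*x/3)) dx. Term by term:
  ∫_0^3 -2*x*sin(π*x/3) dx = -18/π;  ∫_0^3 3*x^2*sin(π*x/3) dx = -324/π^3 + 81/π.
Sum: -18/π + -324/π^3 + 81/π = -324/π^3 + 63/π.
So RHS = -∫_0^3 v(x) φ(x) dx = -63/π + 324/π^3.
LHS = RHS, so the identity holds for this test φ.
Moreover u is smooth here and v(x) = u'(x) = 3*x**2 - 2*x pointwise, so the identity holds for every test function. Hence v is the weak derivative of u.


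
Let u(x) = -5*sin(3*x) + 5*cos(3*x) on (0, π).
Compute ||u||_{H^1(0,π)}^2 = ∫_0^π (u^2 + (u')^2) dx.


||u||_{H^1(0,π)}^2 = 250*π

u'(x) = -15*sin(3*x) - 15*cos(3*x).
Expand u² and (u')² and integrate term by term on (0, π), using: for integers n ≥ 1, ∫_0^π sin²(nx) dx = ∫_0^π cos²(nx) dx = π/2; for n ≠ n', ∫_0^π sin(nx)sin(n'x) dx = ∫_0^π cos(nx)cos(n'x) dx = 0; and by product-to-sum, ∫_0^π sin(nx)cos(n'x) dx = ½∫_0^π [sin((n+n')x) + sin((n−n')x)] dx, which is 0 when n+n' is even and 2n/(n²−n'²) when n+n' is odd (it need not vanish on (0, π)).
  u² squared terms: (-5)²·∫sin(3x)² dx = 25·π/2 = 25*π/2;  (5)²·∫cos(3x)² dx = 25·π/2 = 25*π/2.
  u² cross terms: 2·(-5)·(5)·∫sin(3x)·cos(3x) dx = -50·(0) = 0.
  So ∫_0^π u² dx = 25*π/2 + 25*π/2 + 0 = 25*π.
  (u')² squared terms: (-15)²·∫cos(3x)² dx = 225·π/2 = 225*π/2;  (-15)²·∫sin(3x)² dx = 225·π/2 = 225*π/2.
  (u')² cross terms: 2·(-15)·(-15)·∫cos(3x)·sin(3x) dx = 450·(0) = 0.
  So ∫_0^π (u')² dx = 225*π/2 + 225*π/2 + 0 = 225*π.
||u||_{H^1}^2 = (25*π) + (225*π) = 250*π.


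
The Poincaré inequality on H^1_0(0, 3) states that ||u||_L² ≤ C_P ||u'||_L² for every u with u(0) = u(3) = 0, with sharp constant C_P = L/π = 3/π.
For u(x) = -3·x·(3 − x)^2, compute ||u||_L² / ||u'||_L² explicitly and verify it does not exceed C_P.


||u||_L² / ||u'||_L² = 3*sqrt(14)/14 < C_P = 3/π.

u(x) = -3·x·(3 − x)^2, so u'(x) = 9*(1 - x)*(x - 3).
u(x) = -3·x·(3 − x)^2 vanishes at x = 0 and x = 3, so u ∈ H^1_0(0, 3). Differentiate via the product rule and integrate the resulting polynomials term by term.
  ∫_0^3 u² dx = ∫_0^3 (9*x^6 - 108*x^5 + 486*x^4 - 972*x^3 + 729*x^2) dx. Term by term:
    ∫_0^3 9*x^6 dx = 19683/7;  ∫_0^3 -108*x^5 dx = -13122;  ∫_0^3 486*x^4 dx = 118098/5;
    ∫_0^3 -972*x^3 dx = -19683;  ∫_0^3 729*x^2 dx = 6561.
  Sum: 19683/7 − 13122 + 118098/5 − 19683 + 6561 = 6561/35.
  ∫_0^3 (u')² dx = ∫_0^3 (81*x^4 - 648*x^3 + 1782*x^2 - 1944*x + 729) dx. Term by term:
    ∫_0^3 81*x^4 dx = 19683/5;  ∫_0^3 -648*x^3 dx = -13122;  ∫_0^3 1782*x^2 dx = 16038;
    ∫_0^3 -1944*x dx = -8748;  ∫_0^3 729 dx = 2187.
  Sum: 19683/5 − 13122 + 16038 − 8748 + 2187 = 1458/5.
∫_0^3 u² dx = 6561/35, so ||u||_L² = 81*sqrt(35)/35.
∫_0^3 (u')² dx = 1458/5, so ||u'||_L² = 27*sqrt(10)/5.
Ratio ||u||_L² / ||u'||_L² = 3*sqrt(14)/14.
Sharp Poincaré constant on H^1_0(0, 3) is C_P = L/π = 3/π, achieved by sin(π/3·x).
A polynomial bump cannot attain the sharp Poincaré constant (only the first sine eigenfunction does), so the ratio is strictly less than C_P, consistent with ||u||_L² ≤ C_P ||u'||_L².


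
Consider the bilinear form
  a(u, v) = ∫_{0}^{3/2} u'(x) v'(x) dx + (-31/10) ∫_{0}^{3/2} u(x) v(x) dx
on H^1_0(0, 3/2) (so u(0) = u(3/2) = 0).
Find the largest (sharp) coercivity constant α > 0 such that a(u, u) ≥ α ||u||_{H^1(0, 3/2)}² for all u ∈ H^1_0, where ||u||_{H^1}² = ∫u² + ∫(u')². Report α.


α = (-279 + 40*π^2)/(10*(9 + 4*π^2))

Coercivity of a(·,·) on H^1_0(0, 3/2) means a(u, u) ≥ α ||u||_{H^1}² for every u ∈ H^1_0.
The interval has length L = 3/2, and Poincaré/coercivity depend only on L. Here a(u, u) = ∫(u')² + (-31/10)·∫u².
Here c = -31/10 < 0 with |c| < (π/L)² = 4*π^2/9, so coercivity still holds. The condition a(u,u) ≥ α||u||_{H^1}² reads (1−α)∫(u')² ≥ (α−c)∫u². Any admissible α is ≤ 1 (rapidly oscillating u have ∫u²/∫(u')² → 0), and α = 1 would force 0 ≥ (1−c)∫u², impossible since c < 1; so 1−α > 0. By the sharp Poincaré inequality on H^1_0 of an interval of length L, ∫(u')² ≥ (π/L)²∫u² with equality for the first sine mode sin(π(x−x₀)/L) (x₀ the left endpoint), so the inequality holds for all u iff (1−α)(π/L)² ≥ α − c, i.e. α ≤ ((π/L)² + c)/((π/L)² + 1) = (1 + c(L/π)²)/(1 + (L/π)²). (Direct route, valid since c ≤ 0: Poincaré gives c∫u² ≥ c(L/π)²∫(u')², so a(u,u) ≥ (1 + c(L/π)²)∫(u')², while ||u||_{H^1}² ≤ (1 + (L/π)²)∫(u')²; dividing yields the same α.) With (π/L)² = 4*π^2/9 and c = -31/10, the largest admissible constant is α = ((π/L)² + c)/((π/L)² + 1).
Simplifying, α = (-279 + 40*π^2)/(10*(9 + 4*π^2)).


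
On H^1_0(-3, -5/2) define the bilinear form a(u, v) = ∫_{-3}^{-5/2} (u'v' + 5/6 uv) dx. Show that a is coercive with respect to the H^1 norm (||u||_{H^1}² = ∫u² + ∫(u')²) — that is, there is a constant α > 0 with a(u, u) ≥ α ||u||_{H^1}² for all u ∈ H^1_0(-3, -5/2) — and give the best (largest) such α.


α = (5 + 24*π^2)/(6*(1 + 4*π^2))

Coercivity of a(·,·) on H^1_0(-3, -5/2) means a(u, u) ≥ α ||u||_{H^1}² for every u ∈ H^1_0.
The interval has length L = 1/2, and Poincaré/coercivity depend only on L. Here a(u, u) = ∫(u')² + (5/6)·∫u².
Here 0 < c = 5/6 < 1. The condition a(u,u) ≥ α||u||_{H^1}² reads (1−α)∫(u')² ≥ (α−c)∫u². Any admissible α is ≤ 1 (rapidly oscillating u have ∫u²/∫(u')² → 0), and α = 1 would force 0 ≥ (1−c)∫u², impossible since c < 1; so 1−α > 0. By the sharp Poincaré inequality on H^1_0 of an interval of length L, ∫(u')² ≥ (π/L)²∫u² with equality for the first sine mode sin(π(x−x₀)/L) (x₀ the left endpoint), so the inequality holds for all u iff (1−α)(π/L)² ≥ α − c, i.e. α ≤ ((π/L)² + c)/((π/L)² + 1) = (1 + c(L/π)²)/(1 + (L/π)²). With (π/L)² = 4*π^2 and c = 5/6, the largest admissible constant is α = ((π/L)² + c)/((π/L)² + 1).
Simplifying, α = (5 + 24*π^2)/(6*(1 + 4*π^2)).


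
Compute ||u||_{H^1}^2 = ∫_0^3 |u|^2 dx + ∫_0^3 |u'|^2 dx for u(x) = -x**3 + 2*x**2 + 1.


||u||_{H^1}^2 = 8031/70

The H^1 norm (squared) on an interval (0, L) is
  ||u||_{H^1}^2 = ∫_0^L u(x)^2 dx + ∫_0^L u'(x)^2 dx.
Compute u'(x) = -3*x**2 + 4*x.
Then u(x)^2 = x**6 - 4*x**5 + 4*x**4 - 2*x**3 + 4*x**2 + 1 and u'(x)^2 = 9*x**4 - 24*x**3 + 16*x**2.
Integrate each monomial from 0 to 3 using ∫_0^3 c·x^n dx = c·3^(n+1)/(n+1):
  ∫_0^3 u(x)^2 dx = ∫_0^3 (x^6 - 4*x^5 + 4*x^4 - 2*x^3 + 4*x^2 + 1) dx. Term by term:
    ∫_0^3 x^6 dx = 2187/7;  ∫_0^3 -4*x^5 dx = -486;  ∫_0^3 4*x^4 dx = 972/5;
    ∫_0^3 -2*x^3 dx = -81/2;  ∫_0^3 4*x^2 dx = 36;  ∫_0^3 1 dx = 3.
  Sum: 2187/7 − 486 + 972/5 − 81/2 + 36 + 3 = 1353/70.
  ∫_0^3 u'(x)^2 dx = ∫_0^3 (9*x^4 - 24*x^3 + 16*x^2) dx. Term by term:
    ∫_0^3 9*x^4 dx = 2187/5;  ∫_0^3 -24*x^3 dx = -486;  ∫_0^3 16*x^2 dx = 144.
  Sum: 2187/5 − 486 + 144 = 477/5.
Adding: ||u||_{H^1}^2 = 1353/70 + 477/5 = 8031/70.


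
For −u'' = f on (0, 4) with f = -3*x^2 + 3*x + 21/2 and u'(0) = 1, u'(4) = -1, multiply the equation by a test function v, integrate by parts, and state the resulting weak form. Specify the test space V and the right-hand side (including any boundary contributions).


V = H^1(0, 4) (v unrestricted at boundary; u is determined up to an additive constant); weak form: ∫_0^4 u'v' dx = ∫_0^4 (-3*x^2 + 3*x + 21/2) v dx − v(4) − v(0) for all v ∈ V.

Multiply both sides by a test function v and integrate from 0 to 4:
  ∫_0^4 −u''(x) v(x) dx = ∫_0^4 f(x) v(x) dx.
Integrate the LHS by parts once:
  ∫_0^4 −u'' v dx = −[u'(x) v(x)]_0^4 + ∫_0^4 u'(x) v'(x) dx.
Thus ∫_0^4 u'(x) v'(x) dx = ∫_0^4 f(x) v(x) dx + [u'(x) v(x)]_0^4.
Choose V so that boundary terms are either known or forced to vanish.
u has inhomogeneous Neumann u'(0) = 1, u'(4) = -1. [u' v]_0^4 = (-1)·v(4) − (1)·v(0) = − v(4) − v(0). Take V = H^1(0, 4); boundary term becomes part of RHS.
Weak formulation: find u (satisfying any essential BC) such that ∫_0^4 u'(x) v'(x) dx = ∫_0^4 f v dx − v(4) − v(0) for all v ∈ V (Neumann data are natural BCs: they enter the RHS as boundary terms).
Substituting f(x) = -3*x^2 + 3*x + 21/2, the right-hand side is ∫_0^4 (-3*x^2 + 3*x + 21/2) v dx − v(4) − v(0).
Compatibility check (pure Neumann): taking v ≡ 1 ∈ V gives 0 = ∫_0^4 f dx + (-1) − (1), i.e. ∫_0^4 f dx must equal u'(0) − u'(4) = 2. Indeed ∫_0^4 (-3*x^2 + 3*x + 21/2) dx = 2, so the data are compatible. The solution is then unique only up to an additive constant (fix it e.g. by requiring ∫_0^4 u dx = 0).


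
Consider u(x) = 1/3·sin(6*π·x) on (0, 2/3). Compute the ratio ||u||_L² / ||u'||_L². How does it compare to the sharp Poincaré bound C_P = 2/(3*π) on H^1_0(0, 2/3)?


||u||_L² / ||u'||_L² = 1/(6*π) < C_P = 2/(3*π).

u(x) = 1/3·sin(6*π·x), so u'(x) = 2*π*cos(6*π*x).
Writing u(x) = A·sin(kπx/L) with A = 1/3 and k = 4, use ∫_0^L sin²(kπx/L) dx = L/2 and ∫_0^L cos²(kπx/L) dx = L/2.
u² = 1/9·sin²(6*π·x) and (u')² = 4*π^2·cos²(6*π·x), and each of sin², cos² integrates to L/2 = 1/3 over (0, 2/3).
∫_0^2/3 u² dx = 1/27, so ||u||_L² = sqrt(3)/9.
∫_0^2/3 (u')² dx = 4*π^2/3, so ||u'||_L² = 2*sqrt(3)*π/3.
Ratio ||u||_L² / ||u'||_L² = 1/(6*π).
Sharp Poincaré constant on H^1_0(0, 2/3) is C_P = L/π = 2/(3*π), achieved by sin(3*π/2·x).
This is the k = 4 harmonic; the ratio L/(kπ) is strictly less than C_P = L/π, consistent with the sharp inequality ||u||_L² ≤ C_P ||u'||_L².


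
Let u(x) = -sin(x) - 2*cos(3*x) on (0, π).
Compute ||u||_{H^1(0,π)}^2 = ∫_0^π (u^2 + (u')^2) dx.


||u||_{H^1(0,π)}^2 = 21*π

u'(x) = 6*sin(3*x) - cos(x).
Expand u² and (u')² and integrate term by term on (0, π), using: for integers n ≥ 1, ∫_0^π sin²(nx) dx = ∫_0^π cos²(nx) dx = π/2; for n ≠ n', ∫_0^π sin(nx)sin(n'x) dx = ∫_0^π cos(nx)cos(n'x) dx = 0; and by product-to-sum, ∫_0^π sin(nx)cos(n'x) dx = ½∫_0^π [sin((n+n')x) + sin((n−n')x)] dx, which is 0 when n+n' is even and 2n/(n²−n'²) when n+n' is odd (it need not vanish on (0, π)).
  u² squared terms: (-1)²·∫sin(x)² dx = 1·π/2 = π/2;  (-2)²·∫cos(3x)² dx = 4·π/2 = 2*π.
  u² cross terms: 2·(-1)·(-2)·∫sin(x)·cos(3x) dx = 4·(0) = 0.
  So ∫_0^π u² dx = π/2 + 2*π + 0 = 5*π/2.
  (u')² squared terms: (-1)²·∫cos(x)² dx = 1·π/2 = π/2;  (6)²·∫sin(3x)² dx = 36·π/2 = 18*π.
  (u')² cross terms: 2·(-1)·(6)·∫cos(x)·sin(3x) dx = -12·(0) = 0.
  So ∫_0^π (u')² dx = π/2 + 18*π + 0 = 37*π/2.
||u||_{H^1}^2 = (5*π/2) + (37*π/2) = 21*π.


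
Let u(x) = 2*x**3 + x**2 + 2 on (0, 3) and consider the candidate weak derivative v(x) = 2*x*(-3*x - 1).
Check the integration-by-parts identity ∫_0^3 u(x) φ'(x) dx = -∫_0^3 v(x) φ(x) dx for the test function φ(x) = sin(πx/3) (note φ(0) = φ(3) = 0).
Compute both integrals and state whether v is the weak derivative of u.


LHS = -180/π + 648/π^3, RHS = -648/π^3 + 180/π. No, v is not the weak derivative of u.

u(x) = 2*x**3 + x**2 + 2, classical derivative u'(x) = 6*x**2 + 2*x.
φ(x) = sin(πx/3), so φ'(x) = π*cos(π*x/3)/3.
Note φ(0) = φ(3) = 0, so the boundary term u·φ vanishes.
LHS = ∫_0^3 u(x) φ'(x) dx = ∫_0^3 (2*π*x^3*cos(π*x/3)/3 + π*x^2*cos(π*x/3)/3 + 2*π*cos(π*x/3)/3) dx. Term by term:
  ∫_0^3 2*π*cos(π*x/3)/3 dx = 0;  ∫_0^3 π*x^2*cos(π*x/3)/3 dx = -18/π;  ∫_0^3 2*π*x^3*cos(π*x/3)/3 dx = -162/π + 648/π^3.
Sum: 0 − 18/π + -162/π + 648/π^3 = -180/π + 648/π^3.
So LHS = -180/π + 648/π^3.
∫_0^3 v(x) φ(x) dx = ∫_0^3 (-6*x^2*sin(π*x/3) - 2*x*sin(π*x/3)) dx. Term by term:
  ∫_0^3 -6*x^2*sin(π*x/3) dx = -162/π + 648/π^3;  ∫_0^3 -2*x*sin(π*x/3) dx = -18/π.
Sum: -162/π + 648/π^3 − 18/π = -180/π + 648/π^3.
So RHS = -∫_0^3 v(x) φ(x) dx = -648/π^3 + 180/π.
LHS − RHS = -360/π + 1296/π^3 ≠ 0, so the identity fails.
(For a valid weak derivative the identity must hold for EVERY test function, in particular this one. The failure shows v is NOT the weak derivative of u.)
Correct weak derivative would be u'(x) = 6*x**2 + 2*x.


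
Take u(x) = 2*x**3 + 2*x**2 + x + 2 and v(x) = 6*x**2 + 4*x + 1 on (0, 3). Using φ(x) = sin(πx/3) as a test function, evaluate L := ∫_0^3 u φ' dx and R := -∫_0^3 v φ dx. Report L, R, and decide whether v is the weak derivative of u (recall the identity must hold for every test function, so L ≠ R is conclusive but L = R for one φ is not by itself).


LHS = -204/π + 648/π^3, RHS = -204/π + 648/π^3. Yes, v = u' weakly.

u(x) = 2*x**3 + 2*x**2 + x + 2, classical derivative u'(x) = 6*x**2 + 4*x + 1.
φ(x) = sin(πx/3), so φ'(x) = π*cos(π*x/3)/3.
Note φ(0) = φ(3) = 0, so the boundary term u·φ vanishes.
LHS = ∫_0^3 u(x) φ'(x) dx = ∫_0^3 (2*π*x^3*cos(π*x/3)/3 + 2*π*x^2*cos(π*x/3)/3 + π*x*cos(π*x/3)/3 + 2*π*cos(π*x/3)/3) dx. Term by term:
  ∫_0^3 2*π*cos(π*x/3)/3 dx = 0;  ∫_0^3 π*x*cos(π*x/3)/3 dx = -6/π;  ∫_0^3 2*π*x^2*cos(π*x/3)/3 dx = -36/π;
  ∫_0^3 2*π*x^3*cos(π*x/3)/3 dx = -162/π + 648/π^3.
Sum: 0 − 6/π − 36/π + -162/π + 648/π^3 = -204/π + 648/π^3.
So LHS = -204/π + 648/π^3.
∫_0^3 v(x) φ(x) dx = ∫_0^3 (6*x^2*sin(π*x/3) + 4*x*sin(π*x/3) + sin(π*x/3)) dx. Term by term:
  ∫_0^3 4*x*sin(π*x/3) dx = 36/π;  ∫_0^3 6*x^2*sin(π*x/3) dx = -648/π^3 + 162/π;  ∫_0^3 sin(π*x/3) dx = 6/π.
Sum: 36/π + -648/π^3 + 162/π + 6/π = -648/π^3 + 204/π.
So RHS = -∫_0^3 v(x) φ(x) dx = -204/π + 648/π^3.
LHS = RHS, so the identity holds for this test φ.
Moreover u is smooth here and v(x) = u'(x) = 6*x**2 + 4*x + 1 pointwise, so the identity holds for every test function. Hence v is the weak derivative of u.


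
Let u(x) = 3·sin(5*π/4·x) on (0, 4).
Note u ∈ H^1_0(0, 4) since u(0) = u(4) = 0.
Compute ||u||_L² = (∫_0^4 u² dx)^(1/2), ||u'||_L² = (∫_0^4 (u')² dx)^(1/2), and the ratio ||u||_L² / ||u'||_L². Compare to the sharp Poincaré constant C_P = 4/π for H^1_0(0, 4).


||u||_L² / ||u'||_L² = 4/(5*π) < C_P = 4/π.

u(x) = 3·sin(5*π/4·x), so u'(x) = 15*π*cos(5*π*x/4)/4.
Writing u(x) = A·sin(kπx/L) with A = 3 and k = 5, use ∫_0^L sin²(kπx/L) dx = L/2 and ∫_0^L cos²(kπx/L) dx = L/2.
u² = 9·sin²(5*π/4·x) and (u')² = 225*π^2/16·cos²(5*π/4·x), and each of sin², cos² integrates to L/2 = 2 over (0, 4).
∫_0^4 u² dx = 18, so ||u||_L² = 3*sqrt(2).
∫_0^4 (u')² dx = 225*π^2/8, so ||u'||_L² = 15*sqrt(2)*π/4.
Ratio ||u||_L² / ||u'||_L² = 4/(5*π).
Sharp Poincaré constant on H^1_0(0, 4) is C_P = L/π = 4/π, achieved by sin(π/4·x).
This is the k = 5 harmonic; the ratio L/(kπ) is strictly less than C_P = L/π, consistent with the sharp inequality ||u||_L² ≤ C_P ||u'||_L².


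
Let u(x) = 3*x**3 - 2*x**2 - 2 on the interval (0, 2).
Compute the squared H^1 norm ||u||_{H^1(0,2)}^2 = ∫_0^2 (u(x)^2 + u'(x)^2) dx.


||u||_{H^1}^2 = 2216/7

The H^1 norm (squared) on an interval (0, L) is
  ||u||_{H^1}^2 = ∫_0^L u(x)^2 dx + ∫_0^L u'(x)^2 dx.
Compute u'(x) = 9*x**2 - 4*x.
Then u(x)^2 = 9*x**6 - 12*x**5 + 4*x**4 - 12*x**3 + 8*x**2 + 4 and u'(x)^2 = 81*x**4 - 72*x**3 + 16*x**2.
Integrate each monomial from 0 to 2 using ∫_0^2 c·x^n dx = c·2^(n+1)/(n+1):
  ∫_0^2 u(x)^2 dx = ∫_0^2 (9*x^6 - 12*x^5 + 4*x^4 - 12*x^3 + 8*x^2 + 4) dx. Term by term:
    ∫_0^2 9*x^6 dx = 1152/7;  ∫_0^2 -12*x^5 dx = -128;  ∫_0^2 4*x^4 dx = 128/5;
    ∫_0^2 -12*x^3 dx = -48;  ∫_0^2 8*x^2 dx = 64/3;  ∫_0^2 4 dx = 8.
  Sum: 1152/7 − 128 + 128/5 − 48 + 64/3 + 8 = 4568/105.
  ∫_0^2 u'(x)^2 dx = ∫_0^2 (81*x^4 - 72*x^3 + 16*x^2) dx. Term by term:
    ∫_0^2 81*x^4 dx = 2592/5;  ∫_0^2 -72*x^3 dx = -288;  ∫_0^2 16*x^2 dx = 128/3.
  Sum: 2592/5 − 288 + 128/3 = 4096/15.
Adding: ||u||_{H^1}^2 = 4568/105 + 4096/15 = 2216/7.


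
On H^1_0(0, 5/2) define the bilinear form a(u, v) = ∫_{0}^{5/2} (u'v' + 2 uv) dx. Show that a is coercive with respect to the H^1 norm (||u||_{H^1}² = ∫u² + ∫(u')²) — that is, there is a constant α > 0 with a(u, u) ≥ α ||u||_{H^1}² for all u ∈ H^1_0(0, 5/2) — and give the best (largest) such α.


α = 1

Coercivity of a(·,·) on H^1_0(0, 5/2) means a(u, u) ≥ α ||u||_{H^1}² for every u ∈ H^1_0.
The interval has length L = 5/2, and Poincaré/coercivity depend only on L. Here a(u, u) = ∫(u')² + (2)·∫u².
Here c = 2 ≥ 1, so a(u,u) = ∫(u')² + c∫u² ≥ ∫(u')² + ∫u² = ||u||_{H^1}², i.e. α = 1 works. No larger α is possible: a(u,u) ≥ α||u||_{H^1}² means (1−α)∫(u')² ≥ (α−c)∫u², and for the modes u_n = sin(nπ(x−x₀)/L) (x₀ the left endpoint) one has ∫u_n²/∫(u_n')² = (L/(nπ))² → 0, so a(u_n,u_n)/||u_n||_{H^1}² → 1. Hence the optimal constant is α = 1.
Therefore α = 1.


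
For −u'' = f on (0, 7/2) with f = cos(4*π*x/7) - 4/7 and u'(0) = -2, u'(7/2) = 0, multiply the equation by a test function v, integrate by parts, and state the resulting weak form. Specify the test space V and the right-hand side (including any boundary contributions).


V = H^1(0, 7/2) (v unrestricted at boundary; u is determined up to an additive constant); weak form: ∫_0^7/2 u'v' dx = ∫_0^7/2 (cos(4*π*x/7) - 4/7) v dx + 2·v(0) for all v ∈ V.

Multiply both sides by a test function v and integrate from 0 to 7/2:
  ∫_0^7/2 −u''(x) v(x) dx = ∫_0^7/2 f(x) v(x) dx.
Integrate the LHS by parts once:
  ∫_0^7/2 −u'' v dx = −[u'(x) v(x)]_0^7/2 + ∫_0^7/2 u'(x) v'(x) dx.
Thus ∫_0^7/2 u'(x) v'(x) dx = ∫_0^7/2 f(x) v(x) dx + [u'(x) v(x)]_0^7/2.
Choose V so that boundary terms are either known or forced to vanish.
u has inhomogeneous Neumann u'(0) = -2, u'(7/2) = 0. [u' v]_0^7/2 = (0)·v(7/2) − (-2)·v(0) = 2·v(0). Take V = H^1(0, 7/2); boundary term becomes part of RHS.
Weak formulation: find u (satisfying any essential BC) such that ∫_0^7/2 u'(x) v'(x) dx = ∫_0^7/2 f v dx + 2·v(0) for all v ∈ V (Neumann data are natural BCs: they enter the RHS as boundary terms).
Substituting f(x) = cos(4*π*x/7) - 4/7, the right-hand side is ∫_0^7/2 (cos(4*π*x/7) - 4/7) v dx + 2·v(0).
Compatibility check (pure Neumann): taking v ≡ 1 ∈ V gives 0 = ∫_0^7/2 f dx + (0) − (-2), i.e. ∫_0^7/2 f dx must equal u'(0) − u'(7/2) = -2. Indeed ∫_0^7/2 (cos(4*π*x/7) - 4/7) dx = -2, so the data are compatible. The solution is then unique only up to an additive constant (fix it e.g. by requiring ∫_0^7/2 u dx = 0).


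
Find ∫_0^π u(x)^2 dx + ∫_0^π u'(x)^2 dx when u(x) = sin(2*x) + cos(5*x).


||u||_{H^1(0,π)}^2 = -208/21 + 31*π/2

u'(x) = -5*sin(5*x) + 2*cos(2*x).
Expand u² and (u')² and integrate term by term on (0, π), using: for integers n ≥ 1, ∫_0^π sin²(nx) dx = ∫_0^π cos²(nx) dx = π/2; for n ≠ n', ∫_0^π sin(nx)sin(n'x) dx = ∫_0^π cos(nx)cos(n'x) dx = 0; and by product-to-sum, ∫_0^π sin(nx)cos(n'x) dx = ½∫_0^π [sin((n+n')x) + sin((n−n')x)] dx, which is 0 when n+n' is even and 2n/(n²−n'²) when n+n' is odd (it need not vanish on (0, π)).
  u² squared terms: (1)²·∫cos(5x)² dx = 1·π/2 = π/2;  (1)²·∫sin(2x)² dx = 1·π/2 = π/2.
  u² cross terms: 2·(1)·(1)·∫cos(5x)·sin(2x) dx = 2·(-4/21) = -8/21.
  So ∫_0^π u² dx = π/2 + π/2 − 8/21 = -8/21 + π.
  (u')² squared terms: (-5)²·∫sin(5x)² dx = 25·π/2 = 25*π/2;  (2)²·∫cos(2x)² dx = 4·π/2 = 2*π.
  (u')² cross terms: 2·(-5)·(2)·∫sin(5x)·cos(2x) dx = -20·(10/21) = -200/21.
  So ∫_0^π (u')² dx = 25*π/2 + 2*π − 200/21 = -200/21 + 29*π/2.
||u||_{H^1}^2 = (-8/21 + π) + (-200/21 + 29*π/2) = -208/21 + 31*π/2.


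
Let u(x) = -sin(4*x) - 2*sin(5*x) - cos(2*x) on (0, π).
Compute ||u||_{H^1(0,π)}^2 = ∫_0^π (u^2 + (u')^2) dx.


||u||_{H^1(0,π)}^2 = 200/21 + 63*π

u'(x) = 2*sin(2*x) - 4*cos(4*x) - 10*cos(5*x).
Expand u² and (u')² and integrate term by term on (0, π), using: for integers n ≥ 1, ∫_0^π sin²(nx) dx = ∫_0^π cos²(nx) dx = π/2; for n ≠ n', ∫_0^π sin(nx)sin(n'x) dx = ∫_0^π cos(nx)cos(n'x) dx = 0; and by product-to-sum, ∫_0^π sin(nx)cos(n'x) dx = ½∫_0^π [sin((n+n')x) + sin((n−n')x)] dx, which is 0 when n+n' is even and 2n/(n²−n'²) when n+n' is odd (it need not vanish on (0, π)).
  u² squared terms: (-1)²·∫cos(2x)² dx = 1·π/2 = π/2;  (-1)²·∫sin(4x)² dx = 1·π/2 = π/2;  (-2)²·∫sin(5x)² dx = 4·π/2 = 2*π.
  u² cross terms: 2·(-1)·(-1)·∫cos(2x)·sin(4x) dx = 2·(0) = 0;  2·(-1)·(-2)·∫cos(2x)·sin(5x) dx = 4·(10/21) = 40/21;  2·(-1)·(-2)·∫sin(4x)·sin(5x) dx = 4·(0) = 0.
  So ∫_0^π u² dx = π/2 + π/2 + 2*π + 0 + 40/21 + 0 = 40/21 + 3*π.
  (u')² squared terms: (-10)²·∫cos(5x)² dx = 100·π/2 = 50*π;  (-4)²·∫cos(4x)² dx = 16·π/2 = 8*π;  (2)²·∫sin(2x)² dx = 4·π/2 = 2*π.
  (u')² cross terms: 2·(-10)·(-4)·∫cos(5x)·cos(4x) dx = 80·(0) = 0;  2·(-10)·(2)·∫cos(5x)·sin(2x) dx = -40·(-4/21) = 160/21;  2·(-4)·(2)·∫cos(4x)·sin(2x) dx = -16·(0) = 0.
  So ∫_0^π (u')² dx = 50*π + 8*π + 2*π + 0 + 160/21 + 0 = 160/21 + 60*π.
||u||_{H^1}^2 = (40/21 + 3*π) + (160/21 + 60*π) = 200/21 + 63*π.


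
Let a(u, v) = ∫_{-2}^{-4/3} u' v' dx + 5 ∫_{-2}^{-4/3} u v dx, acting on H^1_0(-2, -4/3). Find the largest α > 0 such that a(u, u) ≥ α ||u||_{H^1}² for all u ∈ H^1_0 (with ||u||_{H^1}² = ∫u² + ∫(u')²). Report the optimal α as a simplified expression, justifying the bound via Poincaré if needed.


α = 1

Coercivity of a(·,·) on H^1_0(-2, -4/3) means a(u, u) ≥ α ||u||_{H^1}² for every u ∈ H^1_0.
The interval has length L = 2/3, and Poincaré/coercivity depend only on L. Here a(u, u) = ∫(u')² + (5)·∫u².
Here c = 5 ≥ 1, so a(u,u) = ∫(u')² + c∫u² ≥ ∫(u')² + ∫u² = ||u||_{H^1}², i.e. α = 1 works. No larger α is possible: a(u,u) ≥ α||u||_{H^1}² means (1−α)∫(u')² ≥ (α−c)∫u², and for the modes u_n = sin(nπ(x−x₀)/L) (x₀ the left endpoint) one has ∫u_n²/∫(u_n')² = (L/(nπ))² → 0, so a(u_n,u_n)/||u_n||_{H^1}² → 1. Hence the optimal constant is α = 1.
Therefore α = 1.


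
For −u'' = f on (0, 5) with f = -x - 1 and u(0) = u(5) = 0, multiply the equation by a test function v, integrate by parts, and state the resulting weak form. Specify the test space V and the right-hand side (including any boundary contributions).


V = H^1_0(0, 5) (so v(0) = v(5) = 0); weak form: ∫_0^5 u'v' dx = ∫_0^5 (-x - 1) v dx for all v ∈ V.

Multiply both sides by a test function v and integrate from 0 to 5:
  ∫_0^5 −u''(x) v(x) dx = ∫_0^5 f(x) v(x) dx.
Integrate the LHS by parts once:
  ∫_0^5 −u'' v dx = −[u'(x) v(x)]_0^5 + ∫_0^5 u'(x) v'(x) dx.
Thus ∫_0^5 u'(x) v'(x) dx = ∫_0^5 f(x) v(x) dx + [u'(x) v(x)]_0^5.
Choose V so that boundary terms are either known or forced to vanish.
u is Dirichlet: u(0) = u(5) = 0. Let V = H^1_0(0, 5); then v(0) = v(5) = 0, and [u' v]_0^5 = 0.
Weak formulation: find u (satisfying any essential BC) such that ∫_0^5 u'(x) v'(x) dx = ∫_0^5 f v dx for all v ∈ V.
Substituting f(x) = -x - 1, the right-hand side is ∫_0^5 (-x - 1) v dx.


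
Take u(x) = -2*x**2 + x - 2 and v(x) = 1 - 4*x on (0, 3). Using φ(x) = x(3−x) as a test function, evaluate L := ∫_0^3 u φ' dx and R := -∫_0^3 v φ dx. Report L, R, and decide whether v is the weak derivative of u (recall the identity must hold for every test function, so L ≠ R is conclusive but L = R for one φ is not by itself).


LHS = 45/2, RHS = 45/2. Yes, v = u' weakly.

u(x) = -2*x**2 + x - 2, classical derivative u'(x) = 1 - 4*x.
φ(x) = x(3−x), so φ'(x) = 3 - 2*x.
Note φ(0) = φ(3) = 0, so the boundary term u·φ vanishes.
LHS = ∫_0^3 u(x) φ'(x) dx = ∫_0^3 (4*x^3 - 8*x^2 + 7*x - 6) dx. Term by term:
  ∫_0^3 4*x^3 dx = 81;  ∫_0^3 -8*x^2 dx = -72;  ∫_0^3 7*x dx = 63/2;
  ∫_0^3 -6 dx = -18.
Sum: 81 − 72 + 63/2 − 18 = 45/2.
So LHS = 45/2.
∫_0^3 v(x) φ(x) dx = ∫_0^3 (4*x^3 - 13*x^2 + 3*x) dx. Term by term:
  ∫_0^3 4*x^3 dx = 81;  ∫_0^3 -13*x^2 dx = -117;  ∫_0^3 3*x dx = 27/2.
Sum: 81 − 117 + 27/2 = -45/2.
So RHS = -∫_0^3 v(x) φ(x) dx = 45/2.
LHS = RHS, so the identity holds for this test φ.
Moreover u is smooth here and v(x) = u'(x) = 1 - 4*x pointwise, so the identity holds for every test function. Hence v is the weak derivative of u.


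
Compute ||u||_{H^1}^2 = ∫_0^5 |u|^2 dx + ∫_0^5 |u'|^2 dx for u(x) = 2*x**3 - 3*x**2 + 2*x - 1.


||u||_{H^1}^2 = 742550/21

The H^1 norm (squared) on an interval (0, L) is
  ||u||_{H^1}^2 = ∫_0^L u(x)^2 dx + ∫_0^L u'(x)^2 dx.
Compute u'(x) = 6*x**2 - 6*x + 2.
Then u(x)^2 = 4*x**6 - 12*x**5 + 17*x**4 - 16*x**3 + 10*x**2 - 4*x + 1 and u'(x)^2 = 36*x**4 - 72*x**3 + 60*x**2 - 24*x + 4.
Integrate each monomial from 0 to 5 using ∫_0^5 c·x^n dx = c·5^(n+1)/(n+1):
  ∫_0^5 u(x)^2 dx = ∫_0^5 (4*x^6 - 12*x^5 + 17*x^4 - 16*x^3 + 10*x^2 - 4*x + 1) dx. Term by term:
    ∫_0^5 4*x^6 dx = 312500/7;  ∫_0^5 -12*x^5 dx = -31250;  ∫_0^5 17*x^4 dx = 10625;
    ∫_0^5 -16*x^3 dx = -2500;  ∫_0^5 10*x^2 dx = 1250/3;  ∫_0^5 -4*x dx = -50;
    ∫_0^5 1 dx = 5.
  Sum: 312500/7 − 31250 + 10625 − 2500 + 1250/3 − 50 + 5 = 459680/21.
  ∫_0^5 u'(x)^2 dx = ∫_0^5 (36*x^4 - 72*x^3 + 60*x^2 - 24*x + 4) dx. Term by term:
    ∫_0^5 36*x^4 dx = 22500;  ∫_0^5 -72*x^3 dx = -11250;  ∫_0^5 60*x^2 dx = 2500;
    ∫_0^5 -24*x dx = -300;  ∫_0^5 4 dx = 20.
  Sum: 22500 − 11250 + 2500 − 300 + 20 = 13470.
Adding: ||u||_{H^1}^2 = 459680/21 + 13470 = 742550/21.


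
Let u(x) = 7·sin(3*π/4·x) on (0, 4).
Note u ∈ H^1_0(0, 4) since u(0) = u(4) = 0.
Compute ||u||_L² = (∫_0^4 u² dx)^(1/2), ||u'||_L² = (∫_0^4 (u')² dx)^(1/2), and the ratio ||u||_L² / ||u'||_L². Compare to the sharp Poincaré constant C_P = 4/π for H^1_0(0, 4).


||u||_L² / ||u'||_L² = 4/(3*π) < C_P = 4/π.

u(x) = 7·sin(3*π/4·x), so u'(x) = 21*π*cos(3*π*x/4)/4.
Writing u(x) = A·sin(kπx/L) with A = 7 and k = 3, use ∫_0^L sin²(kπx/L) dx = L/2 and ∫_0^L cos²(kπx/L) dx = L/2.
u² = 49·sin²(3*π/4·x) and (u')² = 441*π^2/16·cos²(3*π/4·x), and each of sin², cos² integrates to L/2 = 2 over (0, 4).
∫_0^4 u² dx = 98, so ||u||_L² = 7*sqrt(2).
∫_0^4 (u')² dx = 441*π^2/8, so ||u'||_L² = 21*sqrt(2)*π/4.
Ratio ||u||_L² / ||u'||_L² = 4/(3*π).
Sharp Poincaré constant on H^1_0(0, 4) is C_P = L/π = 4/π, achieved by sin(π/4·x).
This is the k = 3 harmonic; the ratio L/(kπ) is strictly less than C_P = L/π, consistent with the sharp inequality ||u||_L² ≤ C_P ||u'||_L².


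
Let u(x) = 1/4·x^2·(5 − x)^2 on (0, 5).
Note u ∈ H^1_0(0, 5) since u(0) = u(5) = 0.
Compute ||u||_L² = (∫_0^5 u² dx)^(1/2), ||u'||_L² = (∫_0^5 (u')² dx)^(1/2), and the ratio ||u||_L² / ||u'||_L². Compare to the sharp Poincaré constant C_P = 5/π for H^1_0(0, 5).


||u||_L² / ||u'||_L² = 5*sqrt(3)/6 < C_P = 5/π.

u(x) = 1/4·x^2·(5 − x)^2, so u'(x) = x*(x - 5)*(2*x - 5)/2.
u(x) = 1/4·x^2·(5 − x)^2 vanishes at x = 0 and x = 5, so u ∈ H^1_0(0, 5). Differentiate via the product rule and integrate the resulting polynomials term by term.
  ∫_0^5 u² dx = ∫_0^5 (x^8/16 - 5*x^7/4 + 75*x^6/8 - 125*x^5/4 + 625*x^4/16) dx. Term by term:
    ∫_0^5 x^8/16 dx = 1953125/144;  ∫_0^5 -5*x^7/4 dx = -1953125/32;  ∫_0^5 75*x^6/8 dx = 5859375/56;
    ∫_0^5 -125*x^5/4 dx = -1953125/24;  ∫_0^5 625*x^4/16 dx = 390625/16.
  Sum: 1953125/144 − 1953125/32 + 5859375/56 − 1953125/24 + 390625/16 = 390625/2016.
  ∫_0^5 (u')² dx = ∫_0^5 (x^6 - 15*x^5 + 325*x^4/4 - 375*x^3/2 + 625*x^2/4) dx. Term by term:
    ∫_0^5 x^6 dx = 78125/7;  ∫_0^5 -15*x^5 dx = -78125/2;  ∫_0^5 325*x^4/4 dx = 203125/4;
    ∫_0^5 -375*x^3/2 dx = -234375/8;  ∫_0^5 625*x^2/4 dx = 78125/12.
  Sum: 78125/7 − 78125/2 + 203125/4 − 234375/8 + 78125/12 = 15625/168.
∫_0^5 u² dx = 390625/2016, so ||u||_L² = 625*sqrt(14)/168.
∫_0^5 (u')² dx = 15625/168, so ||u'||_L² = 125*sqrt(42)/84.
Ratio ||u||_L² / ||u'||_L² = 5*sqrt(3)/6.
Sharp Poincaré constant on H^1_0(0, 5) is C_P = L/π = 5/π, achieved by sin(π/5·x).
A polynomial bump cannot attain the sharp Poincaré constant (only the first sine eigenfunction does), so the ratio is strictly less than C_P, consistent with ||u||_L² ≤ C_P ||u'||_L².


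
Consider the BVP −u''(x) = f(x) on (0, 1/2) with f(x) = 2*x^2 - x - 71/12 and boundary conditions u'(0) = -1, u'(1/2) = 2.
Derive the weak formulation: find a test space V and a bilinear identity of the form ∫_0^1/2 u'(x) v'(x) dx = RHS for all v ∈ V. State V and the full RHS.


V = H^1(0, 1/2) (v unrestricted at boundary; u is determined up to an additive constant); weak form: ∫_0^1/2 u'v' dx = ∫_0^1/2 (2*x^2 - x - 71/12) v dx + 2·v(1/2) + v(0) for all v ∈ V.

Multiply both sides by a test function v and integrate from 0 to 1/2:
  ∫_0^1/2 −u''(x) v(x) dx = ∫_0^1/2 f(x) v(x) dx.
Integrate the LHS by parts once:
  ∫_0^1/2 −u'' v dx = −[u'(x) v(x)]_0^1/2 + ∫_0^1/2 u'(x) v'(x) dx.
Thus ∫_0^1/2 u'(x) v'(x) dx = ∫_0^1/2 f(x) v(x) dx + [u'(x) v(x)]_0^1/2.
Choose V so that boundary terms are either known or forced to vanish.
u has inhomogeneous Neumann u'(0) = -1, u'(1/2) = 2. [u' v]_0^1/2 = (2)·v(1/2) − (-1)·v(0) = 2·v(1/2) + v(0). Take V = H^1(0, 1/2); boundary term becomes part of RHS.
Weak formulation: find u (satisfying any essential BC) such that ∫_0^1/2 u'(x) v'(x) dx = ∫_0^1/2 f v dx + 2·v(1/2) + v(0) for all v ∈ V (Neumann data are natural BCs: they enter the RHS as boundary terms).
Substituting f(x) = 2*x^2 - x - 71/12, the right-hand side is ∫_0^1/2 (2*x^2 - x - 71/12) v dx + 2·v(1/2) + v(0).
Compatibility check (pure Neumann): taking v ≡ 1 ∈ V gives 0 = ∫_0^1/2 f dx + (2) − (-1), i.e. ∫_0^1/2 f dx must equal u'(0) − u'(1/2) = -3. Indeed ∫_0^1/2 (2*x^2 - x - 71/12) dx = -3, so the data are compatible. The solution is then unique only up to an additive constant (fix it e.g. by requiring ∫_0^1/2 u dx = 0).
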